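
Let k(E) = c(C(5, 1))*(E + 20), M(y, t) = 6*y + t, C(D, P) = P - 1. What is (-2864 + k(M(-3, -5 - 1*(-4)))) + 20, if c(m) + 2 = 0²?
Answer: -2846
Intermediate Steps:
C(D, P) = -1 + P
c(m) = -2 (c(m) = -2 + 0² = -2 + 0 = -2)
M(y, t) = t + 6*y
k(E) = -40 - 2*E (k(E) = -2*(E + 20) = -2*(20 + E) = -40 - 2*E)
(-2864 + k(M(-3, -5 - 1*(-4)))) + 20 = (-2864 + (-40 - 2*((-5 - 1*(-4)) + 6*(-3)))) + 20 = (-2864 + (-40 - 2*((-5 + 4) - 18))) + 20 = (-2864 + (-40 - 2*(-1 - 18))) + 20 = (-2864 + (-40 - 2*(-19))) + 20 = (-2864 + (-40 + 38)) + 20 = (-2864 - 2) + 20 = -2866 + 20 = -2846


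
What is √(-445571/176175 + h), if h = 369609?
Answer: 2*√1416260385087/3915 ≈ 607.95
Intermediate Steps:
√(-445571/176175 + h) = √(-445571/176175 + 369609) = √(65115420004/176175) = 2*√1416260385087/3915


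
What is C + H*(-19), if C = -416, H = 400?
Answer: -8016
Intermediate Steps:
C + H*(-19) = -416 + 400*(-19) = -416 - 7600 = -8016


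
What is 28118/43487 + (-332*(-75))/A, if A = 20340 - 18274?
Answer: 570459044/44922071 ≈ 12.699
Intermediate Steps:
A = 2066
28118/43487 + (-332*(-75))/A = 28118/43487 - 332*(-75)/2066 = 28118*(1/43487) + 24900*(1/2066) = 28118/43487 + 12450/1033 = 570459044/44922071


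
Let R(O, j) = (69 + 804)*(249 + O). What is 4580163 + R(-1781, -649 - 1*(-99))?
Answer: 3242727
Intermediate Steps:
R(O, j) = 217377 + 873*O (R(O, j) = 873*(249 + O) = 217377 + 873*O)
4580163 + R(-1781, -649 - 1*(-99)) = 4580163 + (217377 + 873*(-1781)) = 4580163 + (217377 - 1554813) = 4580163 - 1337436 = 3242727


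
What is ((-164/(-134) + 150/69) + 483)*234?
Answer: 175392126/1541 ≈ 1.1382e+5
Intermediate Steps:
((-164/(-134) + 150/69) + 483)*234 = ((-164*(-1/134) + 150*(1/69)) + 483)*234 = ((82/67 + 50/23) + 483)*234 = (5236/1541 + 483)*234 = (749539/1541)*234 = 175392126/1541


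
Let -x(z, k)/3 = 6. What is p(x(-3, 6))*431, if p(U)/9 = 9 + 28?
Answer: 143523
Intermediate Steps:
x(z, k) = -18 (x(z, k) = -3*6 = -18)
p(U) = 333 (p(U) = 9*(9 + 28) = 9*37 = 333)
p(x(-3, 6))*431 = 333*431 = 143523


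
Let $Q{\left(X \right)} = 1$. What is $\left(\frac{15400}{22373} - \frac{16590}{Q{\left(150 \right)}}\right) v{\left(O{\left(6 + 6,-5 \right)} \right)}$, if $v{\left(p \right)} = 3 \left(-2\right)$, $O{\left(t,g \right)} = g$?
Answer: $\frac{2226916020}{22373} \approx 99536.0$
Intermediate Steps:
$v{\left(p \right)} = -6$
$\left(\frac{15400}{22373} - \frac{16590}{Q{\left(150 \right)}}\right) v{\left(O{\left(6 + 6,-5 \right)} \right)} = \left(\frac{15400}{22373} - \frac{16590}{1}\right) \left(-6\right) = \left(15400 \cdot \frac{1}{22373} - 16590\right) \left(-6\right) = \left(\frac{15400}{22373} - 16590\right) \left(-6\right) = \left(- \frac{371152670}{22373}\right) \left(-6\right) = \frac{2226916020}{22373}$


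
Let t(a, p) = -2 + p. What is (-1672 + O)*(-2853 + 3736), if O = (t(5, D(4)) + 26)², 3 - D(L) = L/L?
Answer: -879468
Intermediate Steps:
D(L) = 2 (D(L) = 3 - L/L = 3 - 1*1 = 3 - 1 = 2)
O = 676 (O = ((-2 + 2) + 26)² = (0 + 26)² = 26² = 676)
(-1672 + O)*(-2853 + 3736) = (-1672 + 676)*(-2853 + 3736) = -996*883 = -879468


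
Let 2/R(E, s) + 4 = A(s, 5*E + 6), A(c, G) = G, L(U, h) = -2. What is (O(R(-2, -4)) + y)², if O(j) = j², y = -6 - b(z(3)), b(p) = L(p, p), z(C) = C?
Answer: 3969/256 ≈ 15.504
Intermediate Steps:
b(p) = -2
R(E, s) = 2/(2 + 5*E) (R(E, s) = 2/(-4 + (5*E + 6)) = 2/(-4 + (6 + 5*E)) = 2/(2 + 5*E))
y = -4 (y = -6 - 1*(-2) = -6 + 2 = -4)
(O(R(-2, -4)) + y)² = ((2/(2 + 5*(-2)))² - 4)² = ((2/(2 - 10))² - 4)² = ((2/(-8))² - 4)² = ((2*(-⅛))² - 4)² = ((-¼)² - 4)² = (1/16 - 4)² = (-63/16)² = 3969/256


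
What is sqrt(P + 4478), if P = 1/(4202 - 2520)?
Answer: sqrt(15063994)/58 ≈ 66.918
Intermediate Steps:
P = 1/1682 ≈ 0.00059453
sqrt(P + 4478) = sqrt(1/1682 + 4478) = sqrt(7531997/1682) = sqrt(15063994)/58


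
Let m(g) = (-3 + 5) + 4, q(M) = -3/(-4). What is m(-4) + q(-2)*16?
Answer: 18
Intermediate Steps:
q(M) = 3/4 (q(M) = -3*(-1/4) = 3/4)
m(g) = 6 (m(g) = 2 + 4 = 6)
m(-4) + q(-2)*16 = 6 + (3/4)*16 = 6 + 12 = 18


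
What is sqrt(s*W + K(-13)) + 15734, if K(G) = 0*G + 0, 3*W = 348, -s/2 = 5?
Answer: 15734 + 2*I*sqrt(290) ≈ 15734.0 + 34.059*I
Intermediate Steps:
s = -10 (s = -2*5 = -10)
W = 116 (W = (1/3)*348 = 116)
K(G) = 0 (K(G) = 0 + 0 = 0)
sqrt(s*W + K(-13)) + 15734 = sqrt(-10*116 + 0) + 15734 = sqrt(-1160 + 0) + 15734 = sqrt(-1160) + 15734 = 2*I*sqrt(290) + 15734 = 15734 + 2*I*sqrt(290)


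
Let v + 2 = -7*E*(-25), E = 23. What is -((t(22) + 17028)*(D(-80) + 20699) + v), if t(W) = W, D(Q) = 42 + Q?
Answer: -352274073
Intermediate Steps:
v = 4023 (v = -2 - 7*23*(-25) = -2 - 161*(-25) = -2 + 4025 = 4023)
-((t(22) + 17028)*(D(-80) + 20699) + v) = -((22 + 17028)*((42 - 80) + 20699) + 4023) = -(17050*(-38 + 20699) + 4023) = -(17050*20661 + 4023) = -(352270050 + 4023) = -1*352274073 = -352274073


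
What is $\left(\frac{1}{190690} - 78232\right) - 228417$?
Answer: $- \frac{58474897809}{190690} \approx -3.0665 \cdot 10^{5}$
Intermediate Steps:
$\left(\frac{1}{190690} - 78232\right) - 228417 = - \frac{14918060079}{190690} - 228417 = - \frac{58474897809}{190690}$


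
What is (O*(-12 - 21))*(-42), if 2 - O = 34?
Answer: -44352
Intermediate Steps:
O = -32 (O = 2 - 1*34 = 2 - 34 = -32)
(O*(-12 - 21))*(-42) = -32*(-12 - 21)*(-42) = -32*(-33)*(-42) = 1056*(-42) = -44352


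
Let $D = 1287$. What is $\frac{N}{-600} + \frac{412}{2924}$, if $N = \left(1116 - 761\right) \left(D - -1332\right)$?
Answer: $- \frac{45305453}{29240} \approx -1549.4$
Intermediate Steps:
$N = 929745$ ($N = \left(1116 - 761\right) \left(1287 - -1332\right) = 355 \left(1287 + 1332\right) = 355 \cdot 2619 = 929745$)
$\frac{N}{-600} + \frac{412}{2924} = \frac{929745}{-600} + \frac{412}{2924} = 929745 \left(- \frac{1}{600}\right) + 412 \cdot \frac{1}{2924} = - \frac{61983}{40} + \frac{103}{731} = - \frac{45305453}{29240}$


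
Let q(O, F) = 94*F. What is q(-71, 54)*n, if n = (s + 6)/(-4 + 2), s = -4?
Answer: -5076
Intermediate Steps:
n = -1 (n = (-4 + 6)/(-4 + 2) = 2/(-2) = 2*(-1/2) = -1)
q(-71, 54)*n = (94*54)*(-1) = 5076*(-1) = -5076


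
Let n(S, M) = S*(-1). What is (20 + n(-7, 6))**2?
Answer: 729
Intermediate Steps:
n(S, M) = -S
(20 + n(-7, 6))**2 = (20 - 1*(-7))**2 = (20 + 7)**2 = 27**2 = 729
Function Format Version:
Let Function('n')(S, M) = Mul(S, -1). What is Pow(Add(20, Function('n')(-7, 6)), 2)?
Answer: 729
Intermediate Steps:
Function('n')(S, M) = Mul(-1, S)
Pow(Add(20, Function('n')(-7, 6)), 2) = Pow(Add(20, Mul(-1, -7)), 2) = Pow(Add(20, 7), 2) = Pow(27, 2) = 729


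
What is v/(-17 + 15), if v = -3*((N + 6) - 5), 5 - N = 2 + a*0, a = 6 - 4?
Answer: 6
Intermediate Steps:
a = 2
N = 3 (N = 5 - (2 + 2*0) = 5 - (2 + 0) = 5 - 1*2 = 5 - 2 = 3)
v = -12 (v = -3*((3 + 6) - 5) = -3*(9 - 5) = -3*4 = -12)
v/(-17 + 15) = -12/(-17 + 15) = -12/(-2) = -½*(-12) = 6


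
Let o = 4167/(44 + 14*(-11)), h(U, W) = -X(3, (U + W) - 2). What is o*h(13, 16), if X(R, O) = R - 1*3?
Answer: 0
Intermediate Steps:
X(R, O) = -3 + R (X(R, O) = R - 3 = -3 + R)
h(U, W) = 0 (h(U, W) = -(-3 + 3) = -1*0 = 0)
o = -4167/110 (o = 4167/(44 - 154) = 4167/(-110) = 4167*(-1/110) = -4167/110 ≈ -37.882)
o*h(13, 16) = -4167/110*0 = 0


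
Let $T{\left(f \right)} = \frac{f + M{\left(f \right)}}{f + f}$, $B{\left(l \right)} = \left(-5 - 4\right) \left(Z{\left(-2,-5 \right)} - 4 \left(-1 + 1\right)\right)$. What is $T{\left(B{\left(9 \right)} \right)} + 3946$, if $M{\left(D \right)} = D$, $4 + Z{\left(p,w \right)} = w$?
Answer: $3947$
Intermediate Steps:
$Z{\left(p,w \right)} = -4 + w$
$B{\left(l \right)} = 81$ ($B{\left(l \right)} = \left(-5 - 4\right) \left(\left(-4 - 5\right) - 4 \left(-1 + 1\right)\right) = - 9 \left(-9 - 0\right) = - 9 \left(-9 + 0\right) = \left(-9\right) \left(-9\right) = 81$)
$T{\left(f \right)} = 1$ ($T{\left(f \right)} = \frac{f + f}{f + f} = \frac{2 f}{2 f} = 2 f \frac{1}{2 f} = 1$)
$T{\left(B{\left(9 \right)} \right)} + 3946 = 1 + 3946 = 3947$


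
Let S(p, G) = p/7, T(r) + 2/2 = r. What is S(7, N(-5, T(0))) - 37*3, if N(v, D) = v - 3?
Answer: -110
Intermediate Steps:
T(r) = -1 + r
N(v, D) = -3 + v
S(p, G) = p/7 (S(p, G) = p*(1/7) = p/7)
S(7, N(-5, T(0))) - 37*3 = (1/7)*7 - 37*3 = 1 - 111 = -110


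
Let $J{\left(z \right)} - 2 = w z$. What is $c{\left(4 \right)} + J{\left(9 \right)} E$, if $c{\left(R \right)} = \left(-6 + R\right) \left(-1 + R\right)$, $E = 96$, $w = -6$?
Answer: $-4998$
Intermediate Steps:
$J{\left(z \right)} = 2 - 6 z$
$c{\left(R \right)} = \left(-1 + R\right) \left(-6 + R\right)$
$c{\left(4 \right)} + J{\left(9 \right)} E = \left(6 + 4^{2} - 28\right) + \left(2 - 54\right) 96 = \left(6 + 16 - 28\right) + \left(2 - 54\right) 96 = -6 - 4992 = -4998$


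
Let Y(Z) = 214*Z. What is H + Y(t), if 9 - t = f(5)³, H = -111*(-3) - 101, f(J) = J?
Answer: -24592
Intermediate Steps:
H = 232 (H = 333 - 101 = 232)
t = -116 (t = 9 - 1*5³ = 9 - 1*125 = 9 - 125 = -116)
H + Y(t) = 232 + 214*(-116) = 232 - 24824 = -24592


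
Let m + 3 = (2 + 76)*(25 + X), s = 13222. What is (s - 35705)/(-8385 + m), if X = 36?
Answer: 22483/3630 ≈ 6.1937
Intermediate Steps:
m = 4755 (m = -3 + (2 + 76)*(25 + 36) = -3 + 78*61 = -3 + 4758 = 4755)
(s - 35705)/(-8385 + m) = (13222 - 35705)/(-8385 + 4755) = -22483/(-3630) = -22483*(-1/3630) = 22483/3630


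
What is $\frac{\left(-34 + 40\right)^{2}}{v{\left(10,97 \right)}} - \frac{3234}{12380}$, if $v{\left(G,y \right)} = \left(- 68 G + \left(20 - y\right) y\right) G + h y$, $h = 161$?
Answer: $- \frac{106739481}{407753870} \approx -0.26177$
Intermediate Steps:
$v{\left(G,y \right)} = 161 y + G \left(- 68 G + y \left(20 - y\right)\right)$ ($v{\left(G,y \right)} = \left(- 68 G + \left(20 - y\right) y\right) G + 161 y = \left(- 68 G + y \left(20 - y\right)\right) G + 161 y = G \left(- 68 G + y \left(20 - y\right)\right) + 161 y = 161 y + G \left(- 68 G + y \left(20 - y\right)\right)$)
$\frac{\left(-34 + 40\right)^{2}}{v{\left(10,97 \right)}} - \frac{3234}{12380} = \frac{\left(-34 + 40\right)^{2}}{- 68 \cdot 10^{2} + 161 \cdot 97 - 10 \cdot 97^{2} + 20 \cdot 10 \cdot 97} - \frac{3234}{12380} = \frac{6^{2}}{\left(-68\right) 100 + 15617 - 10 \cdot 9409 + 19400} - \frac{1617}{6190} = \frac{36}{-6800 + 15617 - 94090 + 19400} - \frac{1617}{6190} = \frac{36}{-65873} - \frac{1617}{6190} = 36 \left(- \frac{1}{65873}\right) - \frac{1617}{6190} = - \frac{36}{65873} - \frac{1617}{6190} = - \frac{106739481}{407753870}$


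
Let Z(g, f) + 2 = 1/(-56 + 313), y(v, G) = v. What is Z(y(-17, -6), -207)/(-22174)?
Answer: 513/5698718 ≈ 9.0020e-5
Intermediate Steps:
Z(g, f) = -513/257 (Z(g, f) = -2 + 1/(-56 + 313) = -2 + 1/257 = -513/257)
Z(y(-17, -6), -207)/(-22174) = -513/257/(-22174) = -513/257*(-1/22174) = 513/5698718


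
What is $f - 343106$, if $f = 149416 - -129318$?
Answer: $-64372$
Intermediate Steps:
$f = 278734$ ($f = 149416 + 129318 = 278734$)
$f - 343106 = 278734 - 343106 = -64372$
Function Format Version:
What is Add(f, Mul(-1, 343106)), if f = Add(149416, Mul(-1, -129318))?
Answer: -64372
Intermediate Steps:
f = 278734 (f = Add(149416, 129318) = 278734)
Add(f, Mul(-1, 343106)) = Add(278734, Mul(-1, 343106)) = Add(278734, -343106) = -64372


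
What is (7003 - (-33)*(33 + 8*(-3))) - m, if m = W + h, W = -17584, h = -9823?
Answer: 34707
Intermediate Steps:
m = -27407 (m = -17584 - 9823 = -27407)
(7003 - (-33)*(33 + 8*(-3))) - m = (7003 - (-33)*(33 + 8*(-3))) - 1*(-27407) = (7003 - (-33)*(33 - 24)) + 27407 = (7003 - (-33)*9) + 27407 = (7003 - 1*(-297)) + 27407 = (7003 + 297) + 27407 = 7300 + 27407 = 34707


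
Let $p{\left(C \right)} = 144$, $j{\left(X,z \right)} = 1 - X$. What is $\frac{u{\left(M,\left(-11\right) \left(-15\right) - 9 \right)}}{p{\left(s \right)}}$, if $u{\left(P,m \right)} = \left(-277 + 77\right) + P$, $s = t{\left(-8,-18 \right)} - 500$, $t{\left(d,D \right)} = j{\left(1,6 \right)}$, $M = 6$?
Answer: $- \frac{97}{72} \approx -1.3472$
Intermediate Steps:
$t{\left(d,D \right)} = 0$ ($t{\left(d,D \right)} = 1 - 1 = 0$)
$s = -500$ ($s = 0 - 500 = -500$)
$u{\left(P,m \right)} = -200 + P$
$\frac{u{\left(M,\left(-11\right) \left(-15\right) - 9 \right)}}{p{\left(s \right)}} = \frac{-200 + 6}{144} = \left(-194\right) \frac{1}{144} = - \frac{97}{72}$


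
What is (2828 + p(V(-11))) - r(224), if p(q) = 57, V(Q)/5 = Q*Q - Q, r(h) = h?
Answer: 2661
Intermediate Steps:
V(Q) = -5*Q + 5*Q**2 (V(Q) = 5*(Q*Q - Q) = 5*(Q**2 - Q) = -5*Q + 5*Q**2)
(2828 + p(V(-11))) - r(224) = (2828 + 57) - 1*224 = 2885 - 224 = 2661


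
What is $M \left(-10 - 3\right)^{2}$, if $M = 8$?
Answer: $1352$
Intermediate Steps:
$M \left(-10 - 3\right)^{2} = 8 \left(-10 - 3\right)^{2} = 8 \left(-13\right)^{2} = 8 \cdot 169 = 1352$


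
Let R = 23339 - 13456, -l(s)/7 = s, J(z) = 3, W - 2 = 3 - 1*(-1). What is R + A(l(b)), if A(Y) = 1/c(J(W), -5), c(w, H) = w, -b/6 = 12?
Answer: 29650/3 ≈ 9883.3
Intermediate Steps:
W = 6 (W = 2 + (3 - 1*(-1)) = 2 + (3 + 1) = 2 + 4 = 6)
b = -72 (b = -6*12 = -72)
l(s) = -7*s
A(Y) = 1/3
R = 9883
R + A(l(b)) = 9883 + 1/3 = 29650/3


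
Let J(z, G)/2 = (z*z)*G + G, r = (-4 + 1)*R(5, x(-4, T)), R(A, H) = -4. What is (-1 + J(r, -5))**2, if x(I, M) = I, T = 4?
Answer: 2105401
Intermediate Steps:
r = 12 (r = (-4 + 1)*(-4) = -3*(-4) = 12)
J(z, G) = 2*G + 2*G*z**2 (J(z, G) = 2*((z*z)*G + G) = 2*(z**2*G + G) = 2*(G*z**2 + G) = 2*(G + G*z**2) = 2*G + 2*G*z**2)
(-1 + J(r, -5))**2 = (-1 + 2*(-5)*(1 + 12**2))**2 = (-1 + 2*(-5)*(1 + 144))**2 = (-1 + 2*(-5)*145)**2 = (-1 - 1450)**2 = (-1451)**2 = 2105401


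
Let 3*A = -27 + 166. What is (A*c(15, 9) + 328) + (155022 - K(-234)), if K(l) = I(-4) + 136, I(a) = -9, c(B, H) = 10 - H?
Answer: 465808/3 ≈ 1.5527e+5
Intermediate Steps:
A = 139/3 (A = (-27 + 166)/3 = (1/3)*139 = 139/3 ≈ 46.333)
K(l) = 127 (K(l) = -9 + 136 = 127)
(A*c(15, 9) + 328) + (155022 - K(-234)) = (139*(10 - 1*9)/3 + 328) + (155022 - 1*127) = (139*(10 - 9)/3 + 328) + (155022 - 127) = ((139/3)*1 + 328) + 154895 = (139/3 + 328) + 154895 = 1123/3 + 154895 = 465808/3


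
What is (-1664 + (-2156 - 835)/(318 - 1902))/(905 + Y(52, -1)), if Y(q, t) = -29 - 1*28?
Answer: -877595/447744 ≈ -1.9600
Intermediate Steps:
Y(q, t) = -57 (Y(q, t) = -29 - 28 = -57)
(-1664 + (-2156 - 835)/(318 - 1902))/(905 + Y(52, -1)) = (-1664 + (-2156 - 835)/(318 - 1902))/(905 - 57) = (-1664 - 2991/(-1584))/848 = (-1664 - 2991*(-1/1584))*(1/848) = (-1664 + 997/528)*(1/848) = -877595/528*1/848 = -877595/447744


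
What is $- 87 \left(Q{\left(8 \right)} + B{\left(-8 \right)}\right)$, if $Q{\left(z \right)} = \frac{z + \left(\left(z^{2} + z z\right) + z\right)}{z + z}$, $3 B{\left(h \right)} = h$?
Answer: $-551$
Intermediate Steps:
$B{\left(h \right)} = \frac{h}{3}$
$Q{\left(z \right)} = \frac{2 z + 2 z^{2}}{2 z}$ ($Q{\left(z \right)} = \frac{z + \left(\left(z^{2} + z^{2}\right) + z\right)}{2 z} = \left(z + \left(2 z^{2} + z\right)\right) \frac{1}{2 z} = \left(z + \left(z + 2 z^{2}\right)\right) \frac{1}{2 z} = \left(2 z + 2 z^{2}\right) \frac{1}{2 z} = \frac{2 z + 2 z^{2}}{2 z}$)
$- 87 \left(Q{\left(8 \right)} + B{\left(-8 \right)}\right) = - 87 \left(\left(1 + 8\right) + \frac{1}{3} \left(-8\right)\right) = - 87 \left(9 - \frac{8}{3}\right) = \left(-87\right) \frac{19}{3} = -551$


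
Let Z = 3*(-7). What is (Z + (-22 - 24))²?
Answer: 4489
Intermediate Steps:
Z = -21
(Z + (-22 - 24))² = (-21 + (-22 - 24))² = (-21 - 46)² = (-67)² = 4489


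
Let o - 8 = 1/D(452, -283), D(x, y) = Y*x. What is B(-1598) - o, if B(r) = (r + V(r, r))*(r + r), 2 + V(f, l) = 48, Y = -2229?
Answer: 4997425061473/1007508 ≈ 4.9602e+6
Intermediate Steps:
V(f, l) = 46 (V(f, l) = -2 + 48 = 46)
B(r) = 2*r*(46 + r) (B(r) = (r + 46)*(r + r) = (46 + r)*(2*r) = 2*r*(46 + r))
D(x, y) = -2229*x
o = 8060063/1007508 (o = 8 + 1/(-2229*452) = 8 + 1/(-1007508) = 8 - 1/1007508 = 8060063/1007508 ≈ 8.0000)
B(-1598) - o = 2*(-1598)*(46 - 1598) - 1*8060063/1007508 = 2*(-1598)*(-1552) - 8060063/1007508 = 4960192 - 8060063/1007508 = 4997425061473/1007508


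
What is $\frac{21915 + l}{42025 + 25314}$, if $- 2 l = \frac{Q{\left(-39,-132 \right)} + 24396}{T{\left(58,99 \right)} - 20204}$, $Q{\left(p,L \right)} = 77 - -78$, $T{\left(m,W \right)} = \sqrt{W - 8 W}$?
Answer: $\frac{8946001615937}{27487935285751} + \frac{73653 i \sqrt{77}}{54975870571502} \approx 0.32545 + 1.1756 \cdot 10^{-8} i$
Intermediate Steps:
$T{\left(m,W \right)} = \sqrt{7} \sqrt{- W}$ ($T{\left(m,W \right)} = \sqrt{- 7 W} = \sqrt{7} \sqrt{- W}$)
$Q{\left(p,L \right)} = 155$ ($Q{\left(p,L \right)} = 77 + 78 = 155$)
$l = - \frac{24551}{2 \left(-20204 + 3 i \sqrt{77}\right)}$ ($l = - \frac{\left(155 + 24396\right) \frac{1}{\sqrt{7} \sqrt{\left(-1\right) 99} - 20204}}{2} = - \frac{24551 \frac{1}{\sqrt{7} \sqrt{-99} - 20204}}{2} = - \frac{24551 \frac{1}{\sqrt{7} \cdot 3 i \sqrt{11} - 20204}}{2} = - \frac{24551 \frac{1}{3 i \sqrt{77} - 20204}}{2} = - \frac{24551 \frac{1}{-20204 + 3 i \sqrt{77}}}{2} = - \frac{24551}{2 \left(-20204 + 3 i \sqrt{77}\right)} \approx 0.60758 + 0.00079164 i$)
$\frac{21915 + l}{42025 + 25314} = \frac{21915 + \left(\frac{248014202}{408202309} + \frac{73653 i \sqrt{77}}{816404618}\right)}{42025 + 25314} = \frac{\frac{8946001615937}{408202309} + \frac{73653 i \sqrt{77}}{816404618}}{67339} = \left(\frac{8946001615937}{408202309} + \frac{73653 i \sqrt{77}}{816404618}\right) \frac{1}{67339} = \frac{8946001615937}{27487935285751} + \frac{73653 i \sqrt{77}}{54975870571502}$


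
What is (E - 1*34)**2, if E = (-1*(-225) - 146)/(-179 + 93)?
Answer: 9018009/7396 ≈ 1219.3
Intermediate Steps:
E = -79/86 (E = (225 - 146)/(-86) = 79*(-1/86) = -79/86 ≈ -0.91860)
(E - 1*34)**2 = (-79/86 - 1*34)**2 = (-79/86 - 34)**2 = (-3003/86)**2 = 9018009/7396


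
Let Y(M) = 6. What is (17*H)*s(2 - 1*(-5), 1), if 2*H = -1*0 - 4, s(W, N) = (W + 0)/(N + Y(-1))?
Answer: -34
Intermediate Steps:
s(W, N) = W/(6 + N) (s(W, N) = (W + 0)/(N + 6) = W/(6 + N))
H = -2 (H = (-1*0 - 4)/2 = (0 - 4)/2 = (1/2)*(-4) = -2)
(17*H)*s(2 - 1*(-5), 1) = (17*(-2))*((2 - 1*(-5))/(6 + 1)) = -34*(2 + 5)/7 = -238/7 = -34*1 = -34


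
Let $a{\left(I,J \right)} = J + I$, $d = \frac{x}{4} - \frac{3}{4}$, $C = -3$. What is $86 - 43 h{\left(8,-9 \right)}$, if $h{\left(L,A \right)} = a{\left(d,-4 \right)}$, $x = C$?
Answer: $\frac{645}{2} \approx 322.5$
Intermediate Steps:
$x = -3$
$d = - \frac{3}{2}$ ($d = - \frac{3}{4} - \frac{3}{4} = - \frac{3}{2} \approx -1.5$)
$a{\left(I,J \right)} = I + J$
$h{\left(L,A \right)} = - \frac{11}{2}$ ($h{\left(L,A \right)} = - \frac{3}{2} - 4 = - \frac{11}{2}$)
$86 - 43 h{\left(8,-9 \right)} = 86 - - \frac{473}{2} = 86 + \frac{473}{2} = \frac{645}{2}$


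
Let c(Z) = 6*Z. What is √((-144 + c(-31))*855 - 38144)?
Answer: I*√320294 ≈ 565.95*I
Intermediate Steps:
√((-144 + c(-31))*855 - 38144) = √((-144 + 6*(-31))*855 - 38144) = √((-144 - 186)*855 - 38144) = √(-330*855 - 38144) = √(-282150 - 38144) = √(-320294) = I*√320294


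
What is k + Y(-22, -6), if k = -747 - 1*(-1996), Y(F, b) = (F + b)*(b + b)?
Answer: 1585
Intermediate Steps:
Y(F, b) = 2*b*(F + b) (Y(F, b) = (F + b)*(2*b) = 2*b*(F + b))
k = 1249 (k = -747 + 1996 = 1249)
k + Y(-22, -6) = 1249 + 2*(-6)*(-22 - 6) = 1249 + 2*(-6)*(-28) = 1249 + 336 = 1585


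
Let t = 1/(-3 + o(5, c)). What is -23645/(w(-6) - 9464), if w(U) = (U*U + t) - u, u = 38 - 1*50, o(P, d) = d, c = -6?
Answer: 42561/16949 ≈ 2.5111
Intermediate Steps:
t = -1/9 (t = 1/(-3 - 6) = 1/(-9) = -1/9 ≈ -0.11111)
u = -12 (u = 38 - 50 = -12)
w(U) = 107/9 + U**2 (w(U) = (U*U - 1/9) - 1*(-12) = (U**2 - 1/9) + 12 = (-1/9 + U**2) + 12 = 107/9 + U**2)
-23645/(w(-6) - 9464) = -23645/((107/9 + (-6)**2) - 9464) = -23645/((107/9 + 36) - 9464) = -23645/(431/9 - 9464) = -23645/(-84745/9) = -23645*(-9/84745) = 42561/16949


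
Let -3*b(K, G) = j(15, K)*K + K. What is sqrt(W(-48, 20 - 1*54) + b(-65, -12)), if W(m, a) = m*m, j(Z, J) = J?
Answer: 8*sqrt(129)/3 ≈ 30.288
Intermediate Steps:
b(K, G) = -K/3 - K**2/3 (b(K, G) = -(K*K + K)/3 = -(K**2 + K)/3 = -(K + K**2)/3 = -K/3 - K**2/3)
W(m, a) = m**2
sqrt(W(-48, 20 - 1*54) + b(-65, -12)) = sqrt((-48)**2 - 1/3*(-65)*(1 - 65)) = sqrt(2304 - 1/3*(-65)*(-64)) = sqrt(2304 - 4160/3) = sqrt(2752/3) = 8*sqrt(129)/3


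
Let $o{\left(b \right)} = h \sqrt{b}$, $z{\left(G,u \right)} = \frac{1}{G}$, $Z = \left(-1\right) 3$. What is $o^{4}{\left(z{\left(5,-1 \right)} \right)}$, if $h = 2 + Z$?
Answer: $\frac{1}{25} \approx 0.04$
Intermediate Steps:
$Z = -3$
$h = -1$ ($h = 2 - 3 = -1$)
$o{\left(b \right)} = - \sqrt{b}$
$o^{4}{\left(z{\left(5,-1 \right)} \right)} = \left(- \sqrt{\frac{1}{5}}\right)^{4} = \left(- \frac{1}{\sqrt{5}}\right)^{4} = \left(- \frac{\sqrt{5}}{5}\right)^{4} = \frac{1}{25}$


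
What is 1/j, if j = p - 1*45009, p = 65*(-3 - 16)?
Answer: -1/46244 ≈ -2.1624e-5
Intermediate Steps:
p = -1235 (p = 65*(-19) = -1235)
j = -46244 (j = -1235 - 1*45009 = -1235 - 45009 = -46244)
1/j = 1/(-46244) = -1/46244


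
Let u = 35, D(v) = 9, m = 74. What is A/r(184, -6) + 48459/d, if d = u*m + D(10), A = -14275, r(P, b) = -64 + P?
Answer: -6257129/62376 ≈ -100.31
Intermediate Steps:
d = 2599 (d = 35*74 + 9 = 2590 + 9 = 2599)
A/r(184, -6) + 48459/d = -14275/(-64 + 184) + 48459/2599 = -14275/120 + 48459*(1/2599) = -14275*1/120 + 48459/2599 = -2855/24 + 48459/2599 = -6257129/62376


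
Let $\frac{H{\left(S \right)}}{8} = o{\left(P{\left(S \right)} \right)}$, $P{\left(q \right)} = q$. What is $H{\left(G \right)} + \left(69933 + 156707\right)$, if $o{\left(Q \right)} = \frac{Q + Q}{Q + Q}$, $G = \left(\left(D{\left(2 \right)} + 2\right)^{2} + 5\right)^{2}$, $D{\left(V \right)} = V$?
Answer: $226648$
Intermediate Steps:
$G = 441$ ($G = \left(\left(2 + 2\right)^{2} + 5\right)^{2} = \left(4^{2} + 5\right)^{2} = \left(16 + 5\right)^{2} = 21^{2} = 441$)
$o{\left(Q \right)} = 1$ ($o{\left(Q \right)} = \frac{2 Q}{2 Q} = 2 Q \frac{1}{2 Q} = 1$)
$H{\left(S \right)} = 8$ ($H{\left(S \right)} = 8 \cdot 1 = 8$)
$H{\left(G \right)} + \left(69933 + 156707\right) = 8 + \left(69933 + 156707\right) = 8 + 226640 = 226648$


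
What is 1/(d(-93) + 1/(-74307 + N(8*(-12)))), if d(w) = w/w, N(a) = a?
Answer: 74403/74402 ≈ 1.0000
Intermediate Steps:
d(w) = 1
1/(d(-93) + 1/(-74307 + N(8*(-12)))) = 1/(1 + 1/(-74307 + 8*(-12))) = 1/(1 + 1/(-74307 - 96)) = 1/(1 + 1/(-74403)) = 1/(1 - 1/74403) = 1/(74402/74403) = 74403/74402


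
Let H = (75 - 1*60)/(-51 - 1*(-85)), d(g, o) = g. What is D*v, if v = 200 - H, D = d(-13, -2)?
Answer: -88205/34 ≈ -2594.3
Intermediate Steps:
D = -13
H = 15/34 (H = (75 - 60)/(-51 + 85) = 15/34 ≈ 0.44118)
v = 6785/34 (v = 200 - 1*15/34 = 200 - 15/34 = 6785/34 ≈ 199.56)
D*v = -13*6785/34 = -88205/34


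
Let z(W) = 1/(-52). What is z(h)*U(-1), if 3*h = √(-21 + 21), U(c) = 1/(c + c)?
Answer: 1/104 ≈ 0.0096154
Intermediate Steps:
U(c) = 1/(2*c)
h = 0 (h = √(-21 + 21)/3 = √0/3 = (⅓)*0 = 0)
z(W) = -1/52
z(h)*U(-1) = -1/(104*(-1)) = -(-1)/104 = -1/52*(-½) = 1/104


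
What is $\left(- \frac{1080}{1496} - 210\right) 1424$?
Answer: $- \frac{56112720}{187} \approx -3.0007 \cdot 10^{5}$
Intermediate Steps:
$\left(- \frac{1080}{1496} - 210\right) 1424 = \left(\left(-1080\right) \frac{1}{1496} - 210\right) 1424 = \left(- \frac{135}{187} - 210\right) 1424 = \left(- \frac{39405}{187}\right) 1424 = - \frac{56112720}{187}$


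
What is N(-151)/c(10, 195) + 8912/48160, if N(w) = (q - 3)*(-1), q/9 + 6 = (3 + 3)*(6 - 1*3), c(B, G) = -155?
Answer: 80477/93310 ≈ 0.86247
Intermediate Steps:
q = 108 (q = -54 + 9*((3 + 3)*(6 - 1*3)) = -54 + 9*(6*(6 - 3)) = -54 + 9*(6*3) = -54 + 9*18 = -54 + 162 = 108)
N(w) = -105 (N(w) = (108 - 3)*(-1) = 105*(-1) = -105)
N(-151)/c(10, 195) + 8912/48160 = -105/(-155) + 8912/48160 = -105*(-1/155) + 8912*(1/48160) = 21/31 + 557/3010 = 80477/93310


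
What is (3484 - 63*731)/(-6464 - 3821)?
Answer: 42569/10285 ≈ 4.1389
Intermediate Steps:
(3484 - 63*731)/(-6464 - 3821) = (3484 - 46053)/(-10285) = -42569*(-1/10285) = 42569/10285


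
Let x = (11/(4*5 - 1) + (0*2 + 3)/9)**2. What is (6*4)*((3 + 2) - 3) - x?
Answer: 153248/3249 ≈ 47.168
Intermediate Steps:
x = 2704/3249 (x = (11/(20 - 1) + (0 + 3)*(1/9))**2 = (11/19 + 3*(1/9))**2 = (11*(1/19) + 1/3)**2 = (11/19 + 1/3)**2 = (52/57)**2 = 2704/3249 ≈ 0.83226)
(6*4)*((3 + 2) - 3) - x = (6*4)*((3 + 2) - 3) - 1*2704/3249 = 24*(5 - 3) - 2704/3249 = 24*2 - 2704/3249 = 48 - 2704/3249 = 153248/3249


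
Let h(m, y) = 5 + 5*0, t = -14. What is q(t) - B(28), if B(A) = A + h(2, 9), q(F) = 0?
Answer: -33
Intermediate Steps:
h(m, y) = 5 (h(m, y) = 5 + 0 = 5)
B(A) = 5 + A (B(A) = A + 5 = 5 + A)
q(t) - B(28) = 0 - (5 + 28) = 0 - 1*33 = 0 - 33 = -33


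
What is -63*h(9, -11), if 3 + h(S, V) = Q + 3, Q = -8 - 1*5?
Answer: 819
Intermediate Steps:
Q = -13 (Q = -8 - 5 = -13)
h(S, V) = -13 (h(S, V) = -3 + (-13 + 3) = -3 - 10 = -13)
-63*h(9, -11) = -63*(-13) = 819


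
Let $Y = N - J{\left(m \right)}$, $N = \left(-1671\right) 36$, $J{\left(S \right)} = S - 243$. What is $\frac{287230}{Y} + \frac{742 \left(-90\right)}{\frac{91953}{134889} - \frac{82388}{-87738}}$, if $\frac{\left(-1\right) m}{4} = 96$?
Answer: $- \frac{7842217270268018570}{190304363391189} \approx -41209.0$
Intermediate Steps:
$m = -384$ ($m = \left(-4\right) 96 = -384$)
$J{\left(S \right)} = -243 + S$
$N = -60156$
$Y = -59529$ ($Y = -60156 - \left(-243 - 384\right) = -60156 - -627 = -60156 + 627 = -59529$)
$\frac{287230}{Y} + \frac{742 \left(-90\right)}{\frac{91953}{134889} - \frac{82388}{-87738}} = \frac{287230}{-59529} + \frac{742 \left(-90\right)}{\frac{91953}{134889} - \frac{82388}{-87738}} = 287230 \left(- \frac{1}{59529}\right) - \frac{66780}{91953 \cdot \frac{1}{134889} - - \frac{41194}{43869}} = - \frac{287230}{59529} - \frac{66780}{\frac{30651}{44963} + \frac{41194}{43869}} = - \frac{287230}{59529} - \frac{66780}{\frac{3196834541}{1972481847}} = - \frac{287230}{59529} - \frac{131722337742660}{3196834541} = - \frac{7842217270268018570}{190304363391189}$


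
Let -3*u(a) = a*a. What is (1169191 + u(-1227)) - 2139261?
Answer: -1471913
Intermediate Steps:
u(a) = -a**2/3 (u(a) = -a*a/3 = -a**2/3)
(1169191 + u(-1227)) - 2139261 = (1169191 - 1/3*(-1227)**2) - 2139261 = (1169191 - 1/3*1505529) - 2139261 = (1169191 - 501843) - 2139261 = 667348 - 2139261 = -1471913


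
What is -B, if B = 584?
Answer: -584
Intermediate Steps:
-B = -1*584 = -584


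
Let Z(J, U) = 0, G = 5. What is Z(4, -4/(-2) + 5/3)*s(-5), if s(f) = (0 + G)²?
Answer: 0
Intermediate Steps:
s(f) = 25 (s(f) = (0 + 5)² = 5² = 25)
Z(4, -4/(-2) + 5/3)*s(-5) = 0*25 = 0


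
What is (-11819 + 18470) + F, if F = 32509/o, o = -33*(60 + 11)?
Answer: 15550784/2343 ≈ 6637.1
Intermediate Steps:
o = -2343 (o = -33*71 = -2343)
F = -32509/2343 (F = 32509/(-2343) = 32509*(-1/2343) = -32509/2343 ≈ -13.875)
(-11819 + 18470) + F = (-11819 + 18470) - 32509/2343 = 6651 - 32509/2343 = 15550784/2343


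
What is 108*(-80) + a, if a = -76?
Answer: -8716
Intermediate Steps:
108*(-80) + a = 108*(-80) - 76 = -8640 - 76 = -8716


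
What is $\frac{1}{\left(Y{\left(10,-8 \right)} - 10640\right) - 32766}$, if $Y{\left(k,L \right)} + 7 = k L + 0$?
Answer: $- \frac{1}{43493} \approx -2.2992 \cdot 10^{-5}$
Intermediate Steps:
$Y{\left(k,L \right)} = -7 + L k$ ($Y{\left(k,L \right)} = -7 + \left(k L + 0\right) = -7 + \left(L k + 0\right) = -7 + L k$)
$\frac{1}{\left(Y{\left(10,-8 \right)} - 10640\right) - 32766} = \frac{1}{\left(\left(-7 - 80\right) - 10640\right) - 32766} = \frac{1}{\left(-87 - 10640\right) - 32766} = \frac{1}{-10727 - 32766} = \frac{1}{-43493} = - \frac{1}{43493}$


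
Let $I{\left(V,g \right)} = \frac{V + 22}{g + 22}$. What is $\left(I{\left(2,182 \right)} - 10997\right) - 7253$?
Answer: $- \frac{310248}{17} \approx -18250.0$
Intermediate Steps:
$I{\left(V,g \right)} = \frac{22 + V}{22 + g}$
$\left(I{\left(2,182 \right)} - 10997\right) - 7253 = \left(\frac{22 + 2}{22 + 182} - 10997\right) - 7253 = \left(\frac{1}{204} \cdot 24 - 10997\right) - 7253 = \left(\frac{2}{17} - 10997\right) - 7253 = - \frac{186947}{17} - 7253 = - \frac{310248}{17}$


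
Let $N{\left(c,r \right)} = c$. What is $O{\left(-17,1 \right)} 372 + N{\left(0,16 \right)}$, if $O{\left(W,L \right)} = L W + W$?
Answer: $-12648$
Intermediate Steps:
$O{\left(W,L \right)} = W + L W$
$O{\left(-17,1 \right)} 372 + N{\left(0,16 \right)} = - 17 \left(1 + 1\right) 372 + 0 = \left(-17\right) 2 \cdot 372 + 0 = \left(-34\right) 372 + 0 = -12648 + 0 = -12648$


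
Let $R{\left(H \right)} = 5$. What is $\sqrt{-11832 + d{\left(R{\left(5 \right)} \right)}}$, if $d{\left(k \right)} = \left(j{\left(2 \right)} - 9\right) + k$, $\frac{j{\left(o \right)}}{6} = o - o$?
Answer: $2 i \sqrt{2959} \approx 108.79 i$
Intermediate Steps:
$j{\left(o \right)} = 0$ ($j{\left(o \right)} = 6 \left(o - o\right) = 6 \cdot 0 = 0$)
$d{\left(k \right)} = -9 + k$ ($d{\left(k \right)} = \left(0 - 9\right) + k = -9 + k$)
$\sqrt{-11832 + d{\left(R{\left(5 \right)} \right)}} = \sqrt{-11832 + \left(-9 + 5\right)} = \sqrt{-11832 - 4} = \sqrt{-11836} = 2 i \sqrt{2959}$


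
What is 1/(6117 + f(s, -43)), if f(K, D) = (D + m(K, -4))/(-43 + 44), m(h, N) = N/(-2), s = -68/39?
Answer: 1/6076 ≈ 0.00016458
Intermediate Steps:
s = -68/39 (s = -68*1/39 = -68/39 ≈ -1.7436)
m(h, N) = -N/2 (m(h, N) = N*(-½) = -N/2)
f(K, D) = 2 + D (f(K, D) = (D - ½*(-4))/(-43 + 44) = (D + 2)/1 = (2 + D)*1 = 2 + D)
1/(6117 + f(s, -43)) = 1/(6117 + (2 - 43)) = 1/(6117 - 41) = 1/6076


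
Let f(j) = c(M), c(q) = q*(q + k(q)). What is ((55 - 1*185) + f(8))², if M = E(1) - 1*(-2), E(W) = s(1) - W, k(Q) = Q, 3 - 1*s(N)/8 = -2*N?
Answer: 10445824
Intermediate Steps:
s(N) = 24 + 16*N (s(N) = 24 - (-16)*N = 24 + 16*N)
E(W) = 40 - W (E(W) = (24 + 16*1) - W = (24 + 16) - W = 40 - W)
M = 41 (M = (40 - 1*1) - 1*(-2) = (40 - 1) + 2 = 39 + 2 = 41)
c(q) = 2*q² (c(q) = q*(q + q) = q*(2*q) = 2*q²)
f(j) = 3362 (f(j) = 2*41² = 2*1681 = 3362)
((55 - 1*185) + f(8))² = ((55 - 1*185) + 3362)² = ((55 - 185) + 3362)² = (-130 + 3362)² = 3232² = 10445824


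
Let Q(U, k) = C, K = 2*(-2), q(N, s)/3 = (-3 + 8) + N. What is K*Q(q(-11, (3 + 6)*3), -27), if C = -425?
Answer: 1700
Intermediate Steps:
q(N, s) = 15 + 3*N (q(N, s) = 3*((-3 + 8) + N) = 3*(5 + N) = 15 + 3*N)
K = -4
Q(U, k) = -425
K*Q(q(-11, (3 + 6)*3), -27) = -4*(-425) = 1700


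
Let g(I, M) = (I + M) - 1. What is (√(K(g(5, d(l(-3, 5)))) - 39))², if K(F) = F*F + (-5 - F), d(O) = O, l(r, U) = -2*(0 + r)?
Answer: 46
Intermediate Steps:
l(r, U) = -2*r
g(I, M) = -1 + I + M
K(F) = -5 + F² - F (K(F) = F² + (-5 - F) = -5 + F² - F)
(√(K(g(5, d(l(-3, 5)))) - 39))² = (√((-5 + (-1 + 5 - 2*(-3))² - (-1 + 5 - 2*(-3))) - 39))² = (√((-5 + (-1 + 5 + 6)² - (-1 + 5 + 6)) - 39))² = (√((-5 + 10² - 1*10) - 39))² = (√((-5 + 100 - 10) - 39))² = (√(85 - 39))² = (√46)² = 46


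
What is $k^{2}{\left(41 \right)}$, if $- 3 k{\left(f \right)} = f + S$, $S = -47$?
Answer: $4$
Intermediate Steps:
$k{\left(f \right)} = \frac{47}{3} - \frac{f}{3}$ ($k{\left(f \right)} = - \frac{f - 47}{3} = - \frac{-47 + f}{3} = \frac{47}{3} - \frac{f}{3}$)
$k^{2}{\left(41 \right)} = \left(\frac{47}{3} - \frac{41}{3}\right)^{2} = 2^{2} = 4$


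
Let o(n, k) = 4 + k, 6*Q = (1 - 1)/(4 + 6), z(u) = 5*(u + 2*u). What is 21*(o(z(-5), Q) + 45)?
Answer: 1029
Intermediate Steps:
z(u) = 15*u (z(u) = 5*(3*u) = 15*u)
Q = 0 (Q = ((1 - 1)/(4 + 6))/6 = (0/10)/6 = (0*(⅒))/6 = (⅙)*0 = 0)
21*(o(z(-5), Q) + 45) = 21*((4 + 0) + 45) = 21*(4 + 45) = 21*49 = 1029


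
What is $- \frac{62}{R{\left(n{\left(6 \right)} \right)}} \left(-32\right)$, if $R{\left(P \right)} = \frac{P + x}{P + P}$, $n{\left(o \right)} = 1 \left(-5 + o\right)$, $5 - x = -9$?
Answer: $\frac{3968}{15} \approx 264.53$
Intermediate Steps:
$x = 14$ ($x = 5 - -9 = 5 + 9 = 14$)
$n{\left(o \right)} = -5 + o$
$R{\left(P \right)} = \frac{14 + P}{2 P}$ ($R{\left(P \right)} = \frac{P + 14}{P + P} = \frac{14 + P}{2 P}$)
$- \frac{62}{R{\left(n{\left(6 \right)} \right)}} \left(-32\right) = - \frac{62}{\frac{1}{2} \frac{1}{-5 + 6} \left(14 + \left(-5 + 6\right)\right)} \left(-32\right) = - \frac{62}{\frac{1}{2} \cdot 1^{-1} \left(14 + 1\right)} \left(-32\right) = - \frac{62}{\frac{1}{2} \cdot 1 \cdot 15} \left(-32\right) = - \frac{62}{\frac{15}{2}} \left(-32\right) = \left(-62\right) \frac{2}{15} \left(-32\right) = \left(- \frac{124}{15}\right) \left(-32\right) = \frac{3968}{15}$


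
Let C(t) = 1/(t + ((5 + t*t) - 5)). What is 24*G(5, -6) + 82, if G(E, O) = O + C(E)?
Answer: -306/5 ≈ -61.200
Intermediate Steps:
C(t) = 1/(t + t²) (C(t) = 1/(t + ((5 + t²) - 5)) = 1/(t + t²))
G(E, O) = O + 1/(E*(1 + E))
24*G(5, -6) + 82 = 24*(-6 + 1/(5*(1 + 5))) + 82 = 24*(-6 + (⅕)/6) + 82 = 24*(-6 + (⅕)*(⅙)) + 82 = 24*(-6 + 1/30) + 82 = 24*(-179/30) + 82 = -716/5 + 82 = -306/5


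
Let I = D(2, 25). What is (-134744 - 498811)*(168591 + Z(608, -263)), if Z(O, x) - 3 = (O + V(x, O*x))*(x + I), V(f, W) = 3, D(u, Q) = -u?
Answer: -4231513845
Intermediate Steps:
I = -2 (I = -1*2 = -2)
Z(O, x) = 3 + (-2 + x)*(3 + O) (Z(O, x) = 3 + (O + 3)*(x - 2) = 3 + (3 + O)*(-2 + x) = 3 + (-2 + x)*(3 + O))
(-134744 - 498811)*(168591 + Z(608, -263)) = (-134744 - 498811)*(168591 + (-3 - 2*608 + 3*(-263) + 608*(-263))) = -633555*(168591 + (-3 - 1216 - 789 - 159904)) = -633555*(168591 - 161912) = -633555*6679 = -4231513845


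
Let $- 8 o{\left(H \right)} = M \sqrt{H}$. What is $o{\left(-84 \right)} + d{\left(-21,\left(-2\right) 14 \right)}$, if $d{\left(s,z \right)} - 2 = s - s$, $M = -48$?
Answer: $2 + 12 i \sqrt{21} \approx 2.0 + 54.991 i$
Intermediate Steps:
$d{\left(s,z \right)} = 2$ ($d{\left(s,z \right)} = 2 + \left(s - s\right) = 2 + 0 = 2$)
$o{\left(H \right)} = 6 \sqrt{H}$ ($o{\left(H \right)} = - \frac{\left(-48\right) \sqrt{H}}{8} = 6 \sqrt{H}$)
$o{\left(-84 \right)} + d{\left(-21,\left(-2\right) 14 \right)} = 6 \sqrt{-84} + 2 = 6 \cdot 2 i \sqrt{21} + 2 = 12 i \sqrt{21} + 2 = 2 + 12 i \sqrt{21}$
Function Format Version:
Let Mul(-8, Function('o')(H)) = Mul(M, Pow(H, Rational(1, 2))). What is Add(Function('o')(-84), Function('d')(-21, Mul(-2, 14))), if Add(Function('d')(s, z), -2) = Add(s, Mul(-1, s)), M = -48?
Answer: Add(2, Mul(12, I, Pow(21, Rational(1, 2)))) ≈ Add(2.0000, Mul(54.991, I))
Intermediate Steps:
Function('d')(s, z) = 2 (Function('d')(s, z) = Add(2, Add(s, Mul(-1, s))) = Add(2, 0) = 2)
Function('o')(H) = Mul(6, Pow(H, Rational(1, 2))) (Function('o')(H) = Mul(Rational(-1, 8), Mul(-48, Pow(H, Rational(1, 2)))) = Mul(6, Pow(H, Rational(1, 2))))
Add(Function('o')(-84), Function('d')(-21, Mul(-2, 14))) = Add(Mul(6, Pow(-84, Rational(1, 2))), 2) = Add(Mul(6, Mul(2, I, Pow(21, Rational(1, 2)))), 2) = Add(Mul(12, I, Pow(21, Rational(1, 2))), 2) = Add(2, Mul(12, I, Pow(21, Rational(1, 2))))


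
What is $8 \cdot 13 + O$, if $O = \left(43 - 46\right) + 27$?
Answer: $128$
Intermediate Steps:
$O = 24$ ($O = -3 + 27 = 24$)
$8 \cdot 13 + O = 8 \cdot 13 + 24 = 104 + 24 = 128$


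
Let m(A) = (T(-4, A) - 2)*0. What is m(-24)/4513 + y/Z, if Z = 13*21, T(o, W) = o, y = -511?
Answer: -73/39 ≈ -1.8718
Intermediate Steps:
Z = 273
m(A) = 0 (m(A) = (-4 - 2)*0 = -6*0 = 0)
m(-24)/4513 + y/Z = 0/4513 - 511/273 = 0*(1/4513) - 511*1/273 = 0 - 73/39 = -73/39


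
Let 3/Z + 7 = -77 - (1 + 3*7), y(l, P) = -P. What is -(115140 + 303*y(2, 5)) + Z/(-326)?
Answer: -3926425497/34556 ≈ -1.1363e+5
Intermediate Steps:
Z = -3/106 (Z = 3/(-7 + (-77 - (1 + 3*7))) = 3/(-7 + (-77 - (1 + 21))) = 3/(-7 + (-77 - 1*22)) = 3/(-7 + (-77 - 22)) = 3/(-7 - 99) = 3/(-106) = 3*(-1/106) = -3/106 ≈ -0.028302)
-(115140 + 303*y(2, 5)) + Z/(-326) = -303/(1/(380 - 1*5)) - 3/106/(-326) = -303/(1/(380 - 5)) - 3/106*(-1/326) = -303/(1/375) + 3/34556 = -303/1/375 + 3/34556 = -303*375 + 3/34556 = -113625 + 3/34556 = -3926425497/34556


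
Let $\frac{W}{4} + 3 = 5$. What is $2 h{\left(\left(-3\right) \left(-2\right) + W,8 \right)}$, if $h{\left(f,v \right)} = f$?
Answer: $28$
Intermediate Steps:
$W = 8$ ($W = -12 + 4 \cdot 5 = -12 + 20 = 8$)
$2 h{\left(\left(-3\right) \left(-2\right) + W,8 \right)} = 2 \left(\left(-3\right) \left(-2\right) + 8\right) = 2 \left(6 + 8\right) = 2 \cdot 14 = 28$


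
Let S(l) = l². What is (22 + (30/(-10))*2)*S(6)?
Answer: 576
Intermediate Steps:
(22 + (30/(-10))*2)*S(6) = (22 + (30/(-10))*2)*6² = (22 + (30*(-⅒))*2)*36 = (22 - 3*2)*36 = (22 - 6)*36 = 16*36 = 576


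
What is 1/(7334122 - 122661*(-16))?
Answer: 1/9296698 ≈ 1.0757e-7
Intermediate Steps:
1/(7334122 - 122661*(-16)) = 1/(7334122 + 1962576) = 1/9296698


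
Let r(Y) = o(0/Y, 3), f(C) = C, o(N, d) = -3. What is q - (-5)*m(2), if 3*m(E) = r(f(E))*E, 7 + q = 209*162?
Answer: 33841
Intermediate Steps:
q = 33851 (q = -7 + 209*162 = -7 + 33858 = 33851)
r(Y) = -3
m(E) = -E (m(E) = (-3*E)/3 = -E)
q - (-5)*m(2) = 33851 - (-5)*(-1*2) = 33851 - (-5)*(-2) = 33851 - 1*10 = 33851 - 10 = 33841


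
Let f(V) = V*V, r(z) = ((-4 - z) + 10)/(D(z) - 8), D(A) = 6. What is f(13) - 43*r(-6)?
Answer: 427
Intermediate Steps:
r(z) = -3 + z/2 (r(z) = ((-4 - z) + 10)/(6 - 8) = (6 - z)/(-2) = (6 - z)*(-½) = -3 + z/2)
f(V) = V²
f(13) - 43*r(-6) = 13² - 43*(-3 + (½)*(-6)) = 169 - 43*(-3 - 3) = 169 - 43*(-6) = 169 + 258 = 427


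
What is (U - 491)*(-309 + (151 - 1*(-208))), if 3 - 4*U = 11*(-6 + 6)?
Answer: -49025/2 ≈ -24513.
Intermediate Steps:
U = 3/4 (U = 3/4 - 11*(-6 + 6)/4 = 3/4 - 11*0/4 = 3/4 - 1/4*0 = 3/4 + 0 = 3/4 ≈ 0.75000)
(U - 491)*(-309 + (151 - 1*(-208))) = (3/4 - 491)*(-309 + (151 - 1*(-208))) = -1961*(-309 + (151 + 208))/4 = -1961*(-309 + 359)/4 = -1961/4*50 = -49025/2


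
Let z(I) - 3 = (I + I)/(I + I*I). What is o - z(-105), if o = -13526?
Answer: -703507/52 ≈ -13529.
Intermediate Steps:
z(I) = 3 + 2*I/(I + I²) (z(I) = 3 + (I + I)/(I + I*I) = 3 + (2*I)/(I + I²) = 3 + 2*I/(I + I²))
o - z(-105) = -13526 - (5 + 3*(-105))/(1 - 105) = -13526 - (5 - 315)/(-104) = -13526 - (-1)*(-310)/104 = -13526 - 1*155/52 = -13526 - 155/52 = -703507/52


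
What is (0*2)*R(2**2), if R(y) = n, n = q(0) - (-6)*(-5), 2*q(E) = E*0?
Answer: 0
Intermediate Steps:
q(E) = 0 (q(E) = (E*0)/2 = (1/2)*0 = 0)
n = -30 (n = 0 - (-6)*(-5) = 0 - 2*15 = 0 - 30 = -30)
R(y) = -30
(0*2)*R(2**2) = (0*2)*(-30) = 0*(-30) = 0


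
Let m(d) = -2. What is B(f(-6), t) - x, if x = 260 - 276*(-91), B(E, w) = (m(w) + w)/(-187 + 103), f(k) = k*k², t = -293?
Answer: -2131289/84 ≈ -25373.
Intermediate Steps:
f(k) = k³
B(E, w) = 1/42 - w/84 (B(E, w) = (-2 + w)/(-187 + 103) = (-2 + w)/(-84) = (-2 + w)*(-1/84) = 1/42 - w/84)
x = 25376 (x = 260 + 25116 = 25376)
B(f(-6), t) - x = (1/42 - 1/84*(-293)) - 1*25376 = (1/42 + 293/84) - 25376 = 295/84 - 25376 = -2131289/84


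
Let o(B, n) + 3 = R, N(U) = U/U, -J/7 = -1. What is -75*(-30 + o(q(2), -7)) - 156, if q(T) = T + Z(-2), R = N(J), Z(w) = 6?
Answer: 2244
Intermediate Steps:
J = 7 (J = -7*(-1) = 7)
N(U) = 1
R = 1
q(T) = 6 + T (q(T) = T + 6 = 6 + T)
o(B, n) = -2 (o(B, n) = -3 + 1 = -2)
-75*(-30 + o(q(2), -7)) - 156 = -75*(-30 - 2) - 156 = -75*(-32) - 156 = 2400 - 156 = 2244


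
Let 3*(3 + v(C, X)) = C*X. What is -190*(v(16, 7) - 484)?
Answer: 256310/3 ≈ 85437.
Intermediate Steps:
v(C, X) = -3 + C*X/3 (v(C, X) = -3 + (C*X)/3 = -3 + C*X/3)
-190*(v(16, 7) - 484) = -190*((-3 + (⅓)*16*7) - 484) = -190*((-3 + 112/3) - 484) = -190*(103/3 - 484) = -190*(-1349/3) = 256310/3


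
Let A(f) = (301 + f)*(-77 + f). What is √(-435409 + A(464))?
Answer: I*√139354 ≈ 373.3*I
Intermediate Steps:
A(f) = (-77 + f)*(301 + f)
√(-435409 + A(464)) = √(-435409 + (-23177 + 464² + 224*464)) = √(-435409 + (-23177 + 215296 + 103936)) = √(-435409 + 296055) = √(-139354) = I*√139354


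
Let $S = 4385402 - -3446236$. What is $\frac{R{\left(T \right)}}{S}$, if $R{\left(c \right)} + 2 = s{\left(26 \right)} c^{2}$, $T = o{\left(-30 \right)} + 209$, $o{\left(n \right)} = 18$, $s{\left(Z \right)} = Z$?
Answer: $\frac{223292}{1305273} \approx 0.17107$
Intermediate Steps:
$T = 227$ ($T = 18 + 209 = 227$)
$R{\left(c \right)} = -2 + 26 c^{2}$
$S = 7831638$ ($S = 4385402 + 3446236 = 7831638$)
$\frac{R{\left(T \right)}}{S} = \frac{-2 + 26 \cdot 227^{2}}{7831638} = \left(-2 + 26 \cdot 51529\right) \frac{1}{7831638} = \left(-2 + 1339754\right) \frac{1}{7831638} = 1339752 \cdot \frac{1}{7831638} = \frac{223292}{1305273}$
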